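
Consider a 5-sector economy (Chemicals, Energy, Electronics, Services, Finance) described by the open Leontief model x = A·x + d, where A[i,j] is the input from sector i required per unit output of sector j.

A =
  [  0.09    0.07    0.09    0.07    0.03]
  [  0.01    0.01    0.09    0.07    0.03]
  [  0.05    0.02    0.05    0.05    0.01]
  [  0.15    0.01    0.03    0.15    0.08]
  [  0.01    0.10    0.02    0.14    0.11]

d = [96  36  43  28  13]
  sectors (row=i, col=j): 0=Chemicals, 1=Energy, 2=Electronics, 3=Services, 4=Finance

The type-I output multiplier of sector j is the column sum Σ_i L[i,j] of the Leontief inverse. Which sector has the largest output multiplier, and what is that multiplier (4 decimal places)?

Form M = I − A:
  [  0.91   -0.07   -0.09   -0.07   -0.03]
  [ -0.01    0.99   -0.09   -0.07   -0.03]
  [ -0.05   -0.02    0.95   -0.05   -0.01]
  [ -0.15   -0.01   -0.03    0.85   -0.08]
  [ -0.01   -0.10   -0.02   -0.14    0.89]
Leontief inverse L = M⁻¹:
  [  1.1261    0.0885    0.1198    0.1158    0.0527]
  [  0.0340    1.0202    0.1040    0.1005    0.0457]
  [  0.0714    0.0295    1.0650    0.0746    0.0221]
  [  0.2064    0.0402    0.0644    1.2201    0.1187]
  [  0.0505    0.1226    0.0471    0.2062    1.1485]
Total output x = L · d:
  x_0 = 1.1261·96 + 0.0885·36 + 0.1198·43 + 0.1158·28 + 0.0527·13 = 120.3741
  x_1 = 0.0340·96 + 1.0202·36 + 0.1040·43 + 0.1005·28 + 0.0457·13 = 47.8718
  x_2 = 0.0714·96 + 0.0295·36 + 1.0650·43 + 0.0746·28 + 0.0221·13 = 56.0873
  x_3 = 0.2064·96 + 0.0402·36 + 0.0644·43 + 1.2201·28 + 0.1187·13 = 59.7377
  x_4 = 0.0505·96 + 0.1226·36 + 0.0471·43 + 0.2062·28 + 1.1485·13 = 31.9955
Output multipliers (column sums of L):
  Chemicals: 1.4884
  Energy: 1.3012
  Electronics: 1.4003
  Services: 1.7171
  Finance: 1.3877

Services (1.7171)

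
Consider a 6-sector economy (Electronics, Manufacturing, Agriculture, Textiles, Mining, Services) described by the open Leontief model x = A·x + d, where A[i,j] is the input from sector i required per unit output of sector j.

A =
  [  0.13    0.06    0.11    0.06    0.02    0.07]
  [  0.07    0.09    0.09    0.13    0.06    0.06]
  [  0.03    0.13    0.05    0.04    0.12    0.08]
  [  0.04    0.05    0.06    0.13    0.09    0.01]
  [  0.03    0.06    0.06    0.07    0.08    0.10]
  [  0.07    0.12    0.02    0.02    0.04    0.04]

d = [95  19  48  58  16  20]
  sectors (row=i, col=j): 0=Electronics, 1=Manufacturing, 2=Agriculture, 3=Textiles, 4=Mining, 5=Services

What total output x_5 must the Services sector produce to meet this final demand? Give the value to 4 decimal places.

42.6400

Form M = I − A:
  [  0.87   -0.06   -0.11   -0.06   -0.02   -0.07]
  [ -0.07    0.91   -0.09   -0.13   -0.06   -0.06]
  [ -0.03   -0.13    0.95   -0.04   -0.12   -0.08]
  [ -0.04   -0.05   -0.06    0.87   -0.09   -0.01]
  [ -0.03   -0.06   -0.06   -0.07    0.92   -0.10]
  [ -0.07   -0.12   -0.02   -0.02   -0.04    0.96]
Leontief inverse L = M⁻¹:
  [  1.1826    0.1278    0.1634    0.1166    0.0718    0.1165]
  [  0.1206    1.1612    0.1466    0.2009    0.1218    0.1084]
  [  0.0747    0.1960    1.1000    0.1019    0.1734    0.1285]
  [  0.0748    0.1003    0.1029    1.1866    0.1397    0.0472]
  [  0.0687    0.1183    0.1009    0.1210    1.1272    0.1395]
  [  0.1073    0.1656    0.0595    0.0655    0.0740    1.0732]
Total output x = L · d:
  x_0 = 1.1826·95 + 0.1278·19 + 0.1634·48 + 0.1166·58 + 0.0718·16 + 0.1165·20 = 132.8590
  x_1 = 0.1206·95 + 1.1612·19 + 0.1466·48 + 0.2009·58 + 0.1218·16 + 0.1084·20 = 56.3284
  x_2 = 0.0747·95 + 0.1960·19 + 1.1000·48 + 0.1019·58 + 0.1734·16 + 0.1285·20 = 74.8763
  x_3 = 0.0748·95 + 0.1003·19 + 0.1029·48 + 1.1866·58 + 0.1397·16 + 0.0472·20 = 85.9549
  x_4 = 0.0687·95 + 0.1183·19 + 0.1009·48 + 0.1210·58 + 1.1272·16 + 0.1395·20 = 41.4553
  x_5 = 0.1073·95 + 0.1656·19 + 0.0595·48 + 0.0655·58 + 0.0740·16 + 1.0732·20 = 42.6400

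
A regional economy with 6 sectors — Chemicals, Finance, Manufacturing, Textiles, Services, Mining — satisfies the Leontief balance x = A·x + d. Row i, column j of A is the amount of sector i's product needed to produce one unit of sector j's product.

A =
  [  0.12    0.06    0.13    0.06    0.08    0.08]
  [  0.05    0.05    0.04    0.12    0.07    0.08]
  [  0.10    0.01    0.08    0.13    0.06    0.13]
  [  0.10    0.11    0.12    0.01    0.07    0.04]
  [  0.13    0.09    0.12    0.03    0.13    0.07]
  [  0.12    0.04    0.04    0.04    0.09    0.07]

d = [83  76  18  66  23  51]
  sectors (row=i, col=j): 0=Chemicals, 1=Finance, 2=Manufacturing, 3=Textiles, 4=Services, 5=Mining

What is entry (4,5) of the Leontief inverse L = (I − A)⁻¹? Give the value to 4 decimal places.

Form M = I − A:
  [  0.88   -0.06   -0.13   -0.06   -0.08   -0.08]
  [ -0.05    0.95   -0.04   -0.12   -0.07   -0.08]
  [ -0.10   -0.01    0.92   -0.13   -0.06   -0.13]
  [ -0.10   -0.11   -0.12    0.99   -0.07   -0.04]
  [ -0.13   -0.09   -0.12   -0.03    0.87   -0.07]
  [ -0.12   -0.04   -0.04   -0.04   -0.09    0.93]
Leontief inverse L = M⁻¹:
  [  1.2304    0.1178    0.2248    0.1301    0.1657    0.1655]
  [  0.1332    1.1002    0.1121    0.1659    0.1362    0.1392]
  [  0.2074    0.0692    1.1712    0.1874    0.1418    0.2062]
  [  0.1902    0.1569    0.1975    1.0755    0.1421    0.1144]
  [  0.2494    0.1534    0.2227    0.1067    1.2255    0.1626]
  [  0.2057    0.0871    0.1142    0.0886    0.1580    1.1321]
Total output x = L · d:
  x_0 = 1.2304·83 + 0.1178·76 + 0.2248·18 + 0.1301·66 + 0.1657·23 + 0.1655·51 = 135.9578
  x_1 = 0.1332·83 + 1.1002·76 + 0.1121·18 + 0.1659·66 + 0.1362·23 + 0.1392·51 = 117.8708
  x_2 = 0.2074·83 + 0.0692·76 + 1.1712·18 + 0.1874·66 + 0.1418·23 + 0.2062·51 = 69.7052
  x_3 = 0.1902·83 + 0.1569·76 + 0.1975·18 + 1.0755·66 + 0.1421·23 + 0.1144·51 = 111.3501
  x_4 = 0.2494·83 + 0.1534·76 + 0.2227·18 + 0.1067·66 + 1.2255·23 + 0.1626·51 = 79.8803
  x_5 = 0.2057·83 + 0.0871·76 + 0.1142·18 + 0.0886·66 + 0.1580·23 + 1.1321·51 = 92.9690

L[4,5] = 0.1626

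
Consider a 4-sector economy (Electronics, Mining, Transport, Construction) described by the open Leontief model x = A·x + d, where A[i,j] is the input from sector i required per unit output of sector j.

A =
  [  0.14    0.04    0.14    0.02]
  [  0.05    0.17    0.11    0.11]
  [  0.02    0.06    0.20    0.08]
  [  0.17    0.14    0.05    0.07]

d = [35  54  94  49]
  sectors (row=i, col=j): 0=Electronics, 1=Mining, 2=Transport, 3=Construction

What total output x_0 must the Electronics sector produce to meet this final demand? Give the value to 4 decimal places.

69.3685

Form M = I − A:
  [  0.86   -0.04   -0.14   -0.02]
  [ -0.05    0.83   -0.11   -0.11]
  [ -0.02   -0.06    0.80   -0.08]
  [ -0.17   -0.14   -0.05    0.93]
Leontief inverse L = M⁻¹:
  [  1.1835    0.0822    0.2218    0.0543]
  [  0.1108    1.2531    0.2022    0.1680]
  [  0.0615    0.1170    1.2847    0.1257]
  [  0.2363    0.2100    0.1401    1.1172]
Total output x = L · d:
  x_0 = 1.1835·35 + 0.0822·54 + 0.2218·94 + 0.0543·49 = 69.3685
  x_1 = 0.1108·35 + 1.2531·54 + 0.2022·94 + 0.1680·49 = 98.7817
  x_2 = 0.0615·35 + 0.1170·54 + 1.2847·94 + 0.1257·49 = 135.3946
  x_3 = 0.2363·35 + 0.2100·54 + 0.1401·94 + 1.1172·49 = 87.5181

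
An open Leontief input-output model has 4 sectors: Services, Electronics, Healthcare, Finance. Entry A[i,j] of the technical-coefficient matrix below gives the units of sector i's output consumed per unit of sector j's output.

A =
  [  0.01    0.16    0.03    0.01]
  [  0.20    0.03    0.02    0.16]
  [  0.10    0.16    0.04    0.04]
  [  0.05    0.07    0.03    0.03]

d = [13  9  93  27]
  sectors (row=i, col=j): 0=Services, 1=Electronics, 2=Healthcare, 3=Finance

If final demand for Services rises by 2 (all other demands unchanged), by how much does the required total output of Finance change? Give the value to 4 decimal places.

Form M = I − A:
  [  0.99   -0.16   -0.03   -0.01]
  [ -0.20    0.97   -0.02   -0.16]
  [ -0.10   -0.16    0.96   -0.04]
  [ -0.05   -0.07   -0.03    0.97]
Leontief inverse L = M⁻¹:
  [  1.0531    0.1831    0.0381    0.0426]
  [  0.2328    1.0884    0.0357    0.1834]
  [  0.1516    0.2044    1.0531    0.0787]
  [  0.0758    0.0943    0.0371    1.0488]
Total output x = L · d:
  x_0 = 1.0531·13 + 0.1831·9 + 0.0381·93 + 0.0426·27 = 20.0273
  x_1 = 0.2328·13 + 1.0884·9 + 0.0357·93 + 0.1834·27 = 21.0921
  x_2 = 0.1516·13 + 0.2044·9 + 1.0531·93 + 0.0787·27 = 103.8766
  x_3 = 0.0758·13 + 0.0943·9 + 0.0371·93 + 1.0488·27 = 33.6022
Δx_3 = L[3,0] · Δd_0 = 0.0758 · 2 = 0.1515

0.1515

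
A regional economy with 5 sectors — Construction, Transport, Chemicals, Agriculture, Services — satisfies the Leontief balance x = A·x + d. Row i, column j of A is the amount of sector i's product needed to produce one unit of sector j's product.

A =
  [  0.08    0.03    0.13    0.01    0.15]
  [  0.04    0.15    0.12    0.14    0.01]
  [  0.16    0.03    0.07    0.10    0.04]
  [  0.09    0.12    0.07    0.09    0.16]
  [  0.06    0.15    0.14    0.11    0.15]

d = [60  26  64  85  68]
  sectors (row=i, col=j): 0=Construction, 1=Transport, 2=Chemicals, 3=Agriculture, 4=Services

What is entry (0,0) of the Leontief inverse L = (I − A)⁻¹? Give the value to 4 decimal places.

Form M = I − A:
  [  0.92   -0.03   -0.13   -0.01   -0.15]
  [ -0.04    0.85   -0.12   -0.14   -0.01]
  [ -0.16   -0.03    0.93   -0.10   -0.04]
  [ -0.09   -0.12   -0.07    0.91   -0.16]
  [ -0.06   -0.15   -0.14   -0.11    0.85]
Leontief inverse L = M⁻¹:
  [  1.1513    0.0999    0.2143    0.0793    0.2294]
  [  0.1171    1.2349    0.2057    0.2244    0.0871]
  [  0.2277    0.0931    1.1499    0.1583    0.1252]
  [  0.1753    0.2273    0.1833    1.1881    0.2659]
  [  0.1621    0.2697    0.2645    0.2250    1.2631]
Total output x = L · d:
  x_0 = 1.1513·60 + 0.0999·26 + 0.2143·64 + 0.0793·85 + 0.2294·68 = 107.7253
  x_1 = 0.1171·60 + 1.2349·26 + 0.2057·64 + 0.2244·85 + 0.0871·68 = 77.2992
  x_2 = 0.2277·60 + 0.0931·26 + 1.1499·64 + 0.1583·85 + 0.1252·68 = 111.6398
  x_3 = 0.1753·60 + 0.2273·26 + 0.1833·64 + 1.1881·85 + 0.2659·68 = 147.2260
  x_4 = 0.1621·60 + 0.2697·26 + 0.2645·64 + 0.2250·85 + 1.2631·68 = 138.6857

L[0,0] = 1.1513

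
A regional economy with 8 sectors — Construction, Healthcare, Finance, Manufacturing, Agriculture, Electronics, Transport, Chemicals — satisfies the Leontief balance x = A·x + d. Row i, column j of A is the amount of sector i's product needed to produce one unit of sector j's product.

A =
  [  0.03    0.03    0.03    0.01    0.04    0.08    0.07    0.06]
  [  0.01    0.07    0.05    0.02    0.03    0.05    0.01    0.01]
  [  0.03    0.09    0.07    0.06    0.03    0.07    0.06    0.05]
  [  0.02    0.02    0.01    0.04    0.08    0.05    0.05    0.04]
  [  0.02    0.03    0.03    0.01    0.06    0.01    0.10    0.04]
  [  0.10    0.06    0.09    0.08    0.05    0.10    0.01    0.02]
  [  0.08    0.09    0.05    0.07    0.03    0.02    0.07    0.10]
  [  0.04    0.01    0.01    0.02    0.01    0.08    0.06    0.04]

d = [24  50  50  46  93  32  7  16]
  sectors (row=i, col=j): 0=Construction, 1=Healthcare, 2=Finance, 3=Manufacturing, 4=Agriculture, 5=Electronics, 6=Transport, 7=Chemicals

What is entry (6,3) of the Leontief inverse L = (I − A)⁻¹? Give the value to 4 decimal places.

Form M = I − A:
  [  0.97   -0.03   -0.03   -0.01   -0.04   -0.08   -0.07   -0.06]
  [ -0.01    0.93   -0.05   -0.02   -0.03   -0.05   -0.01   -0.01]
  [ -0.03   -0.09    0.93   -0.06   -0.03   -0.07   -0.06   -0.05]
  [ -0.02   -0.02   -0.01    0.96   -0.08   -0.05   -0.05   -0.04]
  [ -0.02   -0.03   -0.03   -0.01    0.94   -0.01   -0.10   -0.04]
  [ -0.10   -0.06   -0.09   -0.08   -0.05    0.90   -0.01   -0.02]
  [ -0.08   -0.09   -0.05   -0.07   -0.03   -0.02    0.93   -0.10]
  [ -0.04   -0.01   -0.01   -0.02   -0.01   -0.08   -0.06    0.96]
Leontief inverse L = M⁻¹:
  [  1.0589    0.0604    0.0571    0.0351    0.0620    0.1145    0.0994    0.0866]
  [  0.0261    1.0929    0.0704    0.0366    0.0464    0.0739    0.0276    0.0246]
  [  0.0615    0.1301    1.1041    0.0911    0.0597    0.1136    0.0950    0.0813]
  [  0.0422    0.0435    0.0306    1.0593    0.1015    0.0759    0.0784    0.0628]
  [  0.0418    0.0570    0.0504    0.0296    1.0781    0.0332    0.1291    0.0661]
  [  0.1343    0.1018    0.1286    0.1133    0.0862    1.1519    0.0507    0.0537]
  [  0.1113    0.1288    0.0812    0.0990    0.0603    0.0663    1.1116    0.1363]
  [  0.0645    0.0333    0.0316    0.0408    0.0280    0.1088    0.0821    1.0614]
Total output x = L · d:
  x_0 = 1.0589·24 + 0.0604·50 + 0.0571·50 + 0.0351·46 + 0.0620·93 + 0.1145·32 + 0.0994·7 + 0.0866·16 = 44.4108
  x_1 = 0.0261·24 + 1.0929·50 + 0.0704·50 + 0.0366·46 + 0.0464·93 + 0.0739·32 + 0.0276·7 + 0.0246·16 = 67.7397
  x_2 = 0.0615·24 + 0.1301·50 + 1.1041·50 + 0.0911·46 + 0.0597·93 + 0.1136·32 + 0.0950·7 + 0.0813·16 = 78.5321
  x_3 = 0.0422·24 + 0.0435·50 + 0.0306·50 + 1.0593·46 + 0.1015·93 + 0.0759·32 + 0.0784·7 + 0.0628·16 = 66.8699
  x_4 = 0.0418·24 + 0.0570·50 + 0.0504·50 + 0.0296·46 + 1.0781·93 + 0.0332·32 + 0.1291·7 + 0.0661·16 = 111.0208
  x_5 = 0.1343·24 + 0.1018·50 + 0.1286·50 + 0.1133·46 + 0.0862·93 + 1.1519·32 + 0.0507·7 + 0.0537·16 = 66.0381
  x_6 = 0.1113·24 + 0.1288·50 + 0.0812·50 + 0.0990·46 + 0.0603·93 + 0.0663·32 + 1.1116·7 + 0.1363·16 = 35.4183
  x_7 = 0.0645·24 + 0.0333·50 + 0.0316·50 + 0.0408·46 + 0.0280·93 + 0.1088·32 + 0.0821·7 + 1.0614·16 = 30.3072

L[6,3] = 0.0990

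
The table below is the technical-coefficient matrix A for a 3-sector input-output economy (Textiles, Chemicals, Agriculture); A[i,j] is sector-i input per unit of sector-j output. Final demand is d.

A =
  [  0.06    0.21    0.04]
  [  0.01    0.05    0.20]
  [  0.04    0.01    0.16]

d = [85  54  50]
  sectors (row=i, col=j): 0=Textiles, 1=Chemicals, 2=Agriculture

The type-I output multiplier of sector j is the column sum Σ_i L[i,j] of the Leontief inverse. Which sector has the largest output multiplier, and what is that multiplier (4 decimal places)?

Form M = I − A:
  [  0.94   -0.21   -0.04]
  [ -0.01    0.95   -0.20]
  [ -0.04   -0.01    0.84]
Leontief inverse L = M⁻¹:
  [  1.0709    0.2379    0.1076]
  [  0.0221    1.0602    0.2535]
  [  0.0513    0.0239    1.1986]
Total output x = L · d:
  x_0 = 1.0709·85 + 0.2379·54 + 0.1076·50 = 109.2564
  x_1 = 0.0221·85 + 1.0602·54 + 0.2535·50 = 71.7987
  x_2 = 0.0513·85 + 0.0239·54 + 1.1986·50 = 65.5812
Output multipliers (column sums of L):
  Textiles: 1.1443
  Chemicals: 1.3220
  Agriculture: 1.5597

Agriculture (1.5597)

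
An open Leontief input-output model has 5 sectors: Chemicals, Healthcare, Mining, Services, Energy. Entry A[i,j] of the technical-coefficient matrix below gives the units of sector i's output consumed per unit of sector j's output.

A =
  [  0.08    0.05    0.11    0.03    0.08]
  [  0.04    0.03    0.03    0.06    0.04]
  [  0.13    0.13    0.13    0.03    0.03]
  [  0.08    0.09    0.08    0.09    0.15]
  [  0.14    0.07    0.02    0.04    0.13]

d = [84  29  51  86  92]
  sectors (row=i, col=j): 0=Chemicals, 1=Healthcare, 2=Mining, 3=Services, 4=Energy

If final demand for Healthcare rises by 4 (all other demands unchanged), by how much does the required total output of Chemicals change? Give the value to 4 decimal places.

Form M = I − A:
  [  0.92   -0.05   -0.11   -0.03   -0.08]
  [ -0.04    0.97   -0.03   -0.06   -0.04]
  [ -0.13   -0.13    0.87   -0.03   -0.03]
  [ -0.08   -0.09   -0.08    0.91   -0.15]
  [ -0.14   -0.07   -0.02   -0.04    0.87]
Leontief inverse L = M⁻¹:
  [  1.1364    0.0932    0.1547    0.0541    0.1234]
  [  0.0708    1.0540    0.0540    0.0767    0.0700]
  [  0.1927    0.1803    1.1874    0.0608    0.0774]
  [  0.1568    0.1465    0.1337    1.1278    0.2202]
  [  0.2002    0.1107    0.0627    0.0681    1.1868]
Total output x = L · d:
  x_0 = 1.1364·84 + 0.0932·29 + 0.1547·51 + 0.0541·86 + 0.1234·92 = 122.0619
  x_1 = 0.0708·84 + 1.0540·29 + 0.0540·51 + 0.0767·86 + 0.0700·92 = 52.3016
  x_2 = 0.1927·84 + 0.1803·29 + 1.1874·51 + 0.0608·86 + 0.0774·92 = 94.3221
  x_3 = 0.1568·84 + 0.1465·29 + 0.1337·51 + 1.1278·86 + 0.2202·92 = 141.4929
  x_4 = 0.2002·84 + 0.1107·29 + 0.0627·51 + 0.0681·86 + 1.1868·92 = 138.2712
Δx_0 = L[0,1] · Δd_1 = 0.0932 · 4 = 0.3730

0.3730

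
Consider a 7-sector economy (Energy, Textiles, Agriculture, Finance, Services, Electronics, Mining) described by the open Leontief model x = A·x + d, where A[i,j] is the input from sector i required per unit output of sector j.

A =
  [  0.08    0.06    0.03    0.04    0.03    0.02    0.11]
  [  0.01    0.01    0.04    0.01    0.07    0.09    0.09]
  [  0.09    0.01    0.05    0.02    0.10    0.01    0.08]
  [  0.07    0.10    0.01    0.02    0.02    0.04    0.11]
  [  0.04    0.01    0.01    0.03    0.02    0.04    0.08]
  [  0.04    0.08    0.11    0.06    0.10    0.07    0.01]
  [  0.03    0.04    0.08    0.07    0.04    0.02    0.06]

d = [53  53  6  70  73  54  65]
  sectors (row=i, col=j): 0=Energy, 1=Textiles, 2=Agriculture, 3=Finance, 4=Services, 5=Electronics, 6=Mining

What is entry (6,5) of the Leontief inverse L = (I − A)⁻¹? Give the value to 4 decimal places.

Form M = I − A:
  [  0.92   -0.06   -0.03   -0.04   -0.03   -0.02   -0.11]
  [ -0.01    0.99   -0.04   -0.01   -0.07   -0.09   -0.09]
  [ -0.09   -0.01    0.95   -0.02   -0.10   -0.01   -0.08]
  [ -0.07   -0.10   -0.01    0.98   -0.02   -0.04   -0.11]
  [ -0.04   -0.01   -0.01   -0.03    0.98   -0.04   -0.08]
  [ -0.04   -0.08   -0.11   -0.06   -0.10    0.93   -0.01]
  [ -0.03   -0.04   -0.08   -0.07   -0.04   -0.02    0.94]
Leontief inverse L = M⁻¹:
  [  1.1076    0.0842    0.0576    0.0626    0.0576    0.0411    0.1552]
  [  0.0333    1.0308    0.0687    0.0317    0.0984    0.1094    0.1217]
  [  0.1190    0.0307    1.0730    0.0414    0.1240    0.0268    0.1239]
  [  0.0946    0.1234    0.0401    1.0428    0.0499    0.0647    0.1533]
  [  0.0576    0.0275    0.0295    0.0458    1.0378    0.0531    0.1061]
  [  0.0775    0.1075    0.1422    0.0835    0.1411    1.0999    0.0649]
  [  0.0580    0.0618    0.1033    0.0882    0.0675    0.0387    1.1018]
Total output x = L · d:
  x_0 = 1.1076·53 + 0.0842·53 + 0.0576·6 + 0.0626·70 + 0.0576·73 + 0.0411·54 + 0.1552·65 = 84.4122
  x_1 = 0.0333·53 + 1.0308·53 + 0.0687·6 + 0.0317·70 + 0.0984·73 + 0.1094·54 + 0.1217·65 = 80.0338
  x_2 = 0.1190·53 + 0.0307·53 + 1.0730·6 + 0.0414·70 + 0.1240·73 + 0.0268·54 + 0.1239·65 = 35.8148
  x_3 = 0.0946·53 + 0.1234·53 + 0.0401·6 + 1.0428·70 + 0.0499·73 + 0.0647·54 + 0.1533·65 = 101.8896
  x_4 = 0.0576·53 + 0.0275·53 + 0.0295·6 + 0.0458·70 + 1.0378·73 + 0.0531·54 + 0.1061·65 = 93.4196
  x_5 = 0.0775·53 + 0.1075·53 + 0.1422·6 + 0.0835·70 + 0.1411·73 + 1.0999·54 + 0.0649·65 = 90.4215
  x_6 = 0.0580·53 + 0.0618·53 + 0.1033·6 + 0.0882·70 + 0.0675·73 + 0.0387·54 + 1.1018·65 = 91.7834

L[6,5] = 0.0387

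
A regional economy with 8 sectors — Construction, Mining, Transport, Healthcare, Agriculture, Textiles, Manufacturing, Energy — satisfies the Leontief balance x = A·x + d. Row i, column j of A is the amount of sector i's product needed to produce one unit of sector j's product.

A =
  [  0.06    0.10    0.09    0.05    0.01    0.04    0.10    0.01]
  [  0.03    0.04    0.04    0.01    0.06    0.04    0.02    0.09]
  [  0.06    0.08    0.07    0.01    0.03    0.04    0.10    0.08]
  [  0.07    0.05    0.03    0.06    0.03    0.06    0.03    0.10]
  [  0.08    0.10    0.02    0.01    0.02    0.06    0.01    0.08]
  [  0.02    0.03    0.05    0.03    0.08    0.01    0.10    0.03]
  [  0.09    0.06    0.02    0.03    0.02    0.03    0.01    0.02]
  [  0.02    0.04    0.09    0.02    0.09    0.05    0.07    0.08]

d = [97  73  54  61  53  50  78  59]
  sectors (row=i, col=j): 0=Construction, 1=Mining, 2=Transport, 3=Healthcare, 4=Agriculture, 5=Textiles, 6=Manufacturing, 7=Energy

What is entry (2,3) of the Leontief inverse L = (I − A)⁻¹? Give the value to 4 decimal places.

Form M = I − A:
  [  0.94   -0.10   -0.09   -0.05   -0.01   -0.04   -0.10   -0.01]
  [ -0.03    0.96   -0.04   -0.01   -0.06   -0.04   -0.02   -0.09]
  [ -0.06   -0.08    0.93   -0.01   -0.03   -0.04   -0.10   -0.08]
  [ -0.07   -0.05   -0.03    0.94   -0.03   -0.06   -0.03   -0.10]
  [ -0.08   -0.10   -0.02   -0.01    0.98   -0.06   -0.01   -0.08]
  [ -0.02   -0.03   -0.05   -0.03   -0.08    0.99   -0.10   -0.03]
  [ -0.09   -0.06   -0.02   -0.03   -0.02   -0.03    0.99   -0.02]
  [ -0.02   -0.04   -0.09   -0.02   -0.09   -0.05   -0.07    0.92]
Leontief inverse L = M⁻¹:
  [  1.1013    0.1463    0.1279    0.0698    0.0397    0.0692    0.1404    0.0538]
  [  0.0568    1.0741    0.0709    0.0224    0.0869    0.0631    0.0514    0.1250]
  [  0.1004    0.1275    1.1116    0.0286    0.0638    0.0703    0.1424    0.1243]
  [  0.1052    0.0931    0.0707    1.0801    0.0640    0.0897    0.0723    0.1439]
  [  0.1083    0.1374    0.0568    0.0257    1.0511    0.0849    0.0477    0.1176]
  [  0.0543    0.0677    0.0762    0.0439    0.1012    1.0339    0.1259    0.0639]
  [  0.1138    0.0904    0.0466    0.0436    0.0389    0.0489    1.0381    0.0464]
  [  0.0607    0.0884    0.1294    0.0370    0.1236    0.0813    0.1113    1.1273]
Total output x = L · d:
  x_0 = 1.1013·97 + 0.1463·73 + 0.1279·54 + 0.0698·61 + 0.0397·53 + 0.0692·50 + 0.1404·78 + 0.0538·59 = 148.3570
  x_1 = 0.0568·97 + 1.0741·73 + 0.0709·54 + 0.0224·61 + 0.0869·53 + 0.0631·50 + 0.0514·78 + 0.1250·59 = 108.2527
  x_2 = 0.1004·97 + 0.1275·73 + 1.1116·54 + 0.0286·61 + 0.0638·53 + 0.0703·50 + 0.1424·78 + 0.1243·59 = 106.1536
  x_3 = 0.1052·97 + 0.0931·73 + 0.0707·54 + 1.0801·61 + 0.0640·53 + 0.0897·50 + 0.0723·78 + 0.1439·59 = 108.7071
  x_4 = 0.1083·97 + 0.1374·73 + 0.0568·54 + 0.0257·61 + 1.0511·53 + 0.0849·50 + 0.0477·78 + 0.1176·59 = 95.7801
  x_5 = 0.0543·97 + 0.0677·73 + 0.0762·54 + 0.0439·61 + 0.1012·53 + 1.0339·50 + 0.1259·78 + 0.0639·59 = 87.6477
  x_6 = 0.1138·97 + 0.0904·73 + 0.0466·54 + 0.0436·61 + 0.0389·53 + 0.0489·50 + 1.0381·78 + 0.0464·59 = 111.0348
  x_7 = 0.0607·97 + 0.0884·73 + 0.1294·54 + 0.0370·61 + 0.1236·53 + 0.0813·50 + 0.1113·78 + 1.1273·59 = 107.3916

L[2,3] = 0.0286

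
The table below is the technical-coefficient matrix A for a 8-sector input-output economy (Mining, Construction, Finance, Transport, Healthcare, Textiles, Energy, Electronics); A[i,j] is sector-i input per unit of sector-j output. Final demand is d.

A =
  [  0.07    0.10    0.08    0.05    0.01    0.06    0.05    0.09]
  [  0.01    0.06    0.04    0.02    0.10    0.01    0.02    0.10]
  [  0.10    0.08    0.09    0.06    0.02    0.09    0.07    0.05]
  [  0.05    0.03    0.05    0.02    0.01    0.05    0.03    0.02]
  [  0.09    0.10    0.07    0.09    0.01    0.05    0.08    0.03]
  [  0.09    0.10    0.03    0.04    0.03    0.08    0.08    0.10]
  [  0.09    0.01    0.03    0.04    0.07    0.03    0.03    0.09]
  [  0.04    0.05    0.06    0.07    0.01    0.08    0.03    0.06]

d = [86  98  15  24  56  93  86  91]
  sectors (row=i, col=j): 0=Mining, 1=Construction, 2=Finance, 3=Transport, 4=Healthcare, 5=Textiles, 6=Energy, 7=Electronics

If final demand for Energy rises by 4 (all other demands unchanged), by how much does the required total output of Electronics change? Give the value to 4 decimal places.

Form M = I − A:
  [  0.93   -0.10   -0.08   -0.05   -0.01   -0.06   -0.05   -0.09]
  [ -0.01    0.94   -0.04   -0.02   -0.10   -0.01   -0.02   -0.10]
  [ -0.10   -0.08    0.91   -0.06   -0.02   -0.09   -0.07   -0.05]
  [ -0.05   -0.03   -0.05    0.98   -0.01   -0.05   -0.03   -0.02]
  [ -0.09   -0.10   -0.07   -0.09    0.99   -0.05   -0.08   -0.03]
  [ -0.09   -0.10   -0.03   -0.04   -0.03    0.92   -0.08   -0.10]
  [ -0.09   -0.01   -0.03   -0.04   -0.07   -0.03    0.97   -0.09]
  [ -0.04   -0.05   -0.06   -0.07   -0.01   -0.08   -0.03    0.94]
Leontief inverse L = M⁻¹:
  [  1.1265    0.1596    0.1314    0.0921    0.0425    0.1119    0.0912    0.1558]
  [  0.0503    1.1033    0.0777    0.0550    0.1205    0.0463    0.0508    0.1411]
  [  0.1671    0.1483    1.1472    0.1066    0.0550    0.1481    0.1183    0.1239]
  [  0.0827    0.0633    0.0773    1.0424    0.0260    0.0783    0.0537    0.0552]
  [  0.1481    0.1582    0.1210    0.1299    1.0439    0.0993    0.1209    0.0957]
  [  0.1508    0.1640    0.0831    0.0858    0.0655    1.1340    0.1241    0.1727]
  [  0.1370    0.0589    0.0722    0.0769    0.0884    0.0723    1.0643    0.1373]
  [  0.0862    0.0972    0.0994    0.1024    0.0332    0.1224    0.0639    1.1101]
Total output x = L · d:
  x_0 = 1.1265·86 + 0.1596·98 + 0.1314·15 + 0.0921·24 + 0.0425·56 + 0.1119·93 + 0.0912·86 + 0.1558·91 = 151.5166
  x_1 = 0.0503·86 + 1.1033·98 + 0.0777·15 + 0.0550·24 + 0.1205·56 + 0.0463·93 + 0.0508·86 + 0.1411·91 = 143.2065
  x_2 = 0.1671·86 + 0.1483·98 + 1.1472·15 + 0.1066·24 + 0.0550·56 + 0.1481·93 + 0.1183·86 + 0.1239·91 = 86.9798
  x_3 = 0.0827·86 + 0.0633·98 + 0.0773·15 + 1.0424·24 + 0.0260·56 + 0.0783·93 + 0.0537·86 + 0.0552·91 = 57.8693
  x_4 = 0.1481·86 + 0.1582·98 + 0.1210·15 + 0.1299·24 + 1.0439·56 + 0.0993·93 + 0.1209·86 + 0.0957·91 = 119.9597
  x_5 = 0.1508·86 + 0.1640·98 + 0.0831·15 + 0.0858·24 + 0.0655·56 + 1.1340·93 + 0.1241·86 + 0.1727·91 = 167.8673
  x_6 = 0.1370·86 + 0.0589·98 + 0.0722·15 + 0.0769·24 + 0.0884·56 + 0.0723·93 + 1.0643·86 + 0.1373·91 = 136.1689
  x_7 = 0.0862·86 + 0.0972·98 + 0.0994·15 + 0.1024·24 + 0.0332·56 + 0.1224·93 + 0.0639·86 + 1.1101·91 = 140.6433
Δx_7 = L[7,6] · Δd_6 = 0.0639 · 4 = 0.2558

0.2558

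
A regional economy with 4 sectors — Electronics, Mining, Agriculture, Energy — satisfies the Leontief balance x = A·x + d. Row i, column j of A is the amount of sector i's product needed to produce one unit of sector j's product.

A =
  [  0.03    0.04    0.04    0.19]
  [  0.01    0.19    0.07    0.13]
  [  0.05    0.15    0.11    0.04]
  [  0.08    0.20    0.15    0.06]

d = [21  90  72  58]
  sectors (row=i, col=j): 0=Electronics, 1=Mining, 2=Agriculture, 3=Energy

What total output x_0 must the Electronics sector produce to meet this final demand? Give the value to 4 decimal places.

Form M = I − A:
  [  0.97   -0.04   -0.04   -0.19]
  [ -0.01    0.81   -0.07   -0.13]
  [ -0.05   -0.15    0.89   -0.04]
  [ -0.08   -0.20   -0.15    0.94]
Leontief inverse L = M⁻¹:
  [  1.0567    0.1283    0.0973    0.2355]
  [  0.0366    1.3098    0.1374    0.1944]
  [  0.0704    0.2427    1.1622    0.0973]
  [  0.1090    0.3283    0.2230    1.1408]
Total output x = L · d:
  x_0 = 1.0567·21 + 0.1283·90 + 0.0973·72 + 0.2355·58 = 54.4017
  x_1 = 0.0366·21 + 1.3098·90 + 0.1374·72 + 0.1944·58 = 139.8232
  x_2 = 0.0704·21 + 0.2427·90 + 1.1622·72 + 0.0973·58 = 112.6470
  x_3 = 0.1090·21 + 0.3283·90 + 0.2230·72 + 1.1408·58 = 114.0573

54.4017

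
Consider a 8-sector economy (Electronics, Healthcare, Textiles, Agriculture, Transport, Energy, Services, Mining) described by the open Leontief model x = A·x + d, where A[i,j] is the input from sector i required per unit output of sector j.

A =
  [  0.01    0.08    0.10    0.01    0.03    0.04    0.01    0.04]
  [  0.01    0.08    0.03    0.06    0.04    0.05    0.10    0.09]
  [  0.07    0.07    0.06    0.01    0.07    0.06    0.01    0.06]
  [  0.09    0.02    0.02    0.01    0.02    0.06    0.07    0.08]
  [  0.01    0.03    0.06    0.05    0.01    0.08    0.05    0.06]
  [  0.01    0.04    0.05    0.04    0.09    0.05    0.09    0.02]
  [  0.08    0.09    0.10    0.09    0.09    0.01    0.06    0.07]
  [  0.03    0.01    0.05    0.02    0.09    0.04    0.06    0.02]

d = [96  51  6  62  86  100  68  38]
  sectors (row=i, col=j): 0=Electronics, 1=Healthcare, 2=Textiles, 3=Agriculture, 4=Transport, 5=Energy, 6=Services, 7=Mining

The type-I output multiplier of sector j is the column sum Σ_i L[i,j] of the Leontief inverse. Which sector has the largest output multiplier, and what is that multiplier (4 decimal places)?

Form M = I − A:
  [  0.99   -0.08   -0.10   -0.01   -0.03   -0.04   -0.01   -0.04]
  [ -0.01    0.92   -0.03   -0.06   -0.04   -0.05   -0.10   -0.09]
  [ -0.07   -0.07    0.94   -0.01   -0.07   -0.06   -0.01   -0.06]
  [ -0.09   -0.02   -0.02    0.99   -0.02   -0.06   -0.07   -0.08]
  [ -0.01   -0.03   -0.06   -0.05    0.99   -0.08   -0.05   -0.06]
  [ -0.01   -0.04   -0.05   -0.04   -0.09    0.95   -0.09   -0.02]
  [ -0.08   -0.09   -0.10   -0.09   -0.09   -0.01    0.94   -0.07]
  [ -0.03   -0.01   -0.05   -0.02   -0.09   -0.04   -0.06    0.98]
Leontief inverse L = M⁻¹:
  [  1.0297    0.1097    0.1293    0.0293    0.0616    0.0677    0.0404    0.0705]
  [  0.0430    1.1211    0.0755    0.0933    0.0874    0.0861    0.1490    0.1347]
  [  0.0906    0.1055    1.0995    0.0339    0.1070    0.0945    0.0472    0.0953]
  [  0.1119    0.0538    0.0608    1.0331    0.0580    0.0872    0.1030    0.1103]
  [  0.0350    0.0599    0.0936    0.0718    1.0475    0.1080    0.0849    0.0909]
  [  0.0379    0.0762    0.0905    0.0690    0.1275    1.0829    0.1288    0.0588]
  [  0.1197    0.1425    0.1572    0.1247    0.1411    0.0593    1.1125    0.1271]
  [  0.0510    0.0386    0.0840    0.0417    0.1195    0.0673    0.0884    1.0496]
Total output x = L · d:
  x_0 = 1.0297·96 + 0.1097·51 + 0.1293·6 + 0.0293·62 + 0.0616·86 + 0.0677·100 + 0.0404·68 + 0.0705·38 = 124.5366
  x_1 = 0.0430·96 + 1.1211·51 + 0.0755·6 + 0.0933·62 + 0.0874·86 + 0.0861·100 + 0.1490·68 + 0.1347·38 = 98.9200
  x_2 = 0.0906·96 + 0.1055·51 + 1.0995·6 + 0.0339·62 + 0.1070·86 + 0.0945·100 + 0.0472·68 + 0.0953·38 = 48.2597
  x_3 = 0.1119·96 + 0.0538·51 + 0.0608·6 + 1.0331·62 + 0.0580·86 + 0.0872·100 + 0.1030·68 + 0.1103·38 = 102.8121
  x_4 = 0.0350·96 + 0.0599·51 + 0.0936·6 + 0.0718·62 + 1.0475·86 + 0.1080·100 + 0.0849·68 + 0.0909·38 = 121.5412
  x_5 = 0.0379·96 + 0.0762·51 + 0.0905·6 + 0.0690·62 + 0.1275·86 + 1.0829·100 + 0.1288·68 + 0.0588·38 = 142.5899
  x_6 = 0.1197·96 + 0.1425·51 + 0.1572·6 + 0.1247·62 + 0.1411·86 + 0.0593·100 + 1.1125·68 + 0.1271·38 = 125.9671
  x_7 = 0.0510·96 + 0.0386·51 + 0.0840·6 + 0.0417·62 + 0.1195·86 + 0.0673·100 + 0.0884·68 + 1.0496·38 = 72.8519
Output multipliers (column sums of L):
  Electronics: 1.5188
  Healthcare: 1.7072
  Textiles: 1.7904
  Agriculture: 1.4967
  Transport: 1.7496
  Energy: 1.6530
  Services: 1.7543
  Mining: 1.7371

Textiles (1.7904)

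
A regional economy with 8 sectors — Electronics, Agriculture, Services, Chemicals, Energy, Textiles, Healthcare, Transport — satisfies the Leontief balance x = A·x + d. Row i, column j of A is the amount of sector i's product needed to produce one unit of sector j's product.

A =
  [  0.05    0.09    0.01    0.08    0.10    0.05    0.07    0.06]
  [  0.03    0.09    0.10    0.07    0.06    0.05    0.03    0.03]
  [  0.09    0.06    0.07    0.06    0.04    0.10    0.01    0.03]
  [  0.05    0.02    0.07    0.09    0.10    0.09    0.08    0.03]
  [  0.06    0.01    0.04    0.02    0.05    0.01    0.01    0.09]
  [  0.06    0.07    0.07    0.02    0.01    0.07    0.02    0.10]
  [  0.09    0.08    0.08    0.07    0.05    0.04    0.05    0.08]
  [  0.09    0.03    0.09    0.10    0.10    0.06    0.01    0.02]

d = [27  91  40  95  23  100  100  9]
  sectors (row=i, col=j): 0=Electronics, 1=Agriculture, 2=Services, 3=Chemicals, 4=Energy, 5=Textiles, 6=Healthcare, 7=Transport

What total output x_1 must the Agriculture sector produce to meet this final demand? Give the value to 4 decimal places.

Form M = I − A:
  [  0.95   -0.09   -0.01   -0.08   -0.10   -0.05   -0.07   -0.06]
  [ -0.03    0.91   -0.10   -0.07   -0.06   -0.05   -0.03   -0.03]
  [ -0.09   -0.06    0.93   -0.06   -0.04   -0.10   -0.01   -0.03]
  [ -0.05   -0.02   -0.07    0.91   -0.10   -0.09   -0.08   -0.03]
  [ -0.06   -0.01   -0.04   -0.02    0.95   -0.01   -0.01   -0.09]
  [ -0.06   -0.07   -0.07   -0.02   -0.01    0.93   -0.02   -0.10]
  [ -0.09   -0.08   -0.08   -0.07   -0.05   -0.04    0.95   -0.08]
  [ -0.09   -0.03   -0.09   -0.10   -0.10   -0.06   -0.01    0.98]
Leontief inverse L = M⁻¹:
  [  1.1082    0.1398    0.0718    0.1390    0.1615    0.1017    0.1036    0.1122]
  [  0.0833    1.1369    0.1571    0.1225    0.1120    0.1028    0.0581    0.0740]
  [  0.1424    0.1095    1.1234    0.1120    0.0929    0.1529    0.0402    0.0773]
  [  0.1137    0.0712    0.1316    1.1482    0.1596    0.1475    0.1144    0.0874]
  [  0.0960    0.0369    0.0728    0.0559    1.0882    0.0408    0.0273    0.1173]
  [  0.1111    0.1160    0.1233    0.0716    0.0606    1.1193    0.0448    0.1398]
  [  0.1545    0.1368    0.1455    0.1366    0.1175    0.1010    1.0861    0.1320]
  [  0.1472    0.0772    0.1445    0.1554    0.1590    0.1153    0.0433    1.0709]
Total output x = L · d:
  x_0 = 1.1082·27 + 0.1398·91 + 0.0718·40 + 0.1390·95 + 0.1615·23 + 0.1017·100 + 0.1036·100 + 0.1122·9 = 83.9690
  x_1 = 0.0833·27 + 1.1369·91 + 0.1571·40 + 0.1225·95 + 0.1120·23 + 0.1028·100 + 0.0581·100 + 0.0740·9 = 142.9582
  x_2 = 0.1424·27 + 0.1095·91 + 1.1234·40 + 0.1120·95 + 0.0929·23 + 0.1529·100 + 0.0402·100 + 0.0773·9 = 91.5322
  x_3 = 0.1137·27 + 0.0712·91 + 0.1316·40 + 1.1482·95 + 0.1596·23 + 0.1475·100 + 0.1144·100 + 0.0874·9 = 154.5324
  x_4 = 0.0960·27 + 0.0369·91 + 0.0728·40 + 0.0559·95 + 1.0882·23 + 0.0408·100 + 0.0273·100 + 0.1173·9 = 47.0591
  x_5 = 0.1111·27 + 0.1160·91 + 0.1233·40 + 0.0716·95 + 0.0606·23 + 1.1193·100 + 0.0448·100 + 0.1398·9 = 144.3482
  x_6 = 0.1545·27 + 0.1368·91 + 0.1455·40 + 0.1366·95 + 0.1175·23 + 0.1010·100 + 1.0861·100 + 0.1320·9 = 158.0173
  x_7 = 0.1472·27 + 0.0772·91 + 0.1445·40 + 0.1554·95 + 0.1590·23 + 0.1153·100 + 0.0433·100 + 1.0709·9 = 60.6980

142.9582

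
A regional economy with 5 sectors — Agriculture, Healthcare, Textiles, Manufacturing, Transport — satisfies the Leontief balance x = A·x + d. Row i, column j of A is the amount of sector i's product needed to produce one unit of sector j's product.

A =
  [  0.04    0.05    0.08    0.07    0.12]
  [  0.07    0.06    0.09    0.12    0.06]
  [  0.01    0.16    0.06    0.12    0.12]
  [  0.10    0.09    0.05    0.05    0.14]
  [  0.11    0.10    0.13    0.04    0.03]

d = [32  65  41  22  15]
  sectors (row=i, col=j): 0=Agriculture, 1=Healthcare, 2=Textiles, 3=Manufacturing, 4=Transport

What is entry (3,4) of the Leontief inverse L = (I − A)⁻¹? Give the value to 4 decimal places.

L[3,4] = 0.2021

Form M = I − A:
  [  0.96   -0.05   -0.08   -0.07   -0.12]
  [ -0.07    0.94   -0.09   -0.12   -0.06]
  [ -0.01   -0.16    0.94   -0.12   -0.12]
  [ -0.10   -0.09   -0.05    0.95   -0.14]
  [ -0.11   -0.10   -0.13   -0.04    0.97]
Leontief inverse L = M⁻¹:
  [  1.0833    0.1101    0.1331    0.1179    0.1743]
  [  0.1162    1.1248    0.1444    0.1742    0.1270]
  [  0.0698    0.2336    1.1282    0.1851    0.1894]
  [  0.1509    0.1549    0.1145    1.1063    0.2021]
  [  0.1504    0.1661    0.1859    0.1018    1.0975]
Total output x = L · d:
  x_0 = 1.0833·32 + 0.1101·65 + 0.1331·41 + 0.1179·22 + 0.1743·15 = 52.4904
  x_1 = 0.1162·32 + 1.1248·65 + 0.1444·41 + 0.1742·22 + 0.1270·15 = 88.4878
  x_2 = 0.0698·32 + 0.2336·65 + 1.1282·41 + 0.1851·22 + 0.1894·15 = 70.5857
  x_3 = 0.1509·32 + 0.1549·65 + 0.1145·41 + 1.1063·22 + 0.2021·15 = 46.9612
  x_4 = 0.1504·32 + 0.1661·65 + 0.1859·41 + 0.1018·22 + 1.0975·15 = 41.9354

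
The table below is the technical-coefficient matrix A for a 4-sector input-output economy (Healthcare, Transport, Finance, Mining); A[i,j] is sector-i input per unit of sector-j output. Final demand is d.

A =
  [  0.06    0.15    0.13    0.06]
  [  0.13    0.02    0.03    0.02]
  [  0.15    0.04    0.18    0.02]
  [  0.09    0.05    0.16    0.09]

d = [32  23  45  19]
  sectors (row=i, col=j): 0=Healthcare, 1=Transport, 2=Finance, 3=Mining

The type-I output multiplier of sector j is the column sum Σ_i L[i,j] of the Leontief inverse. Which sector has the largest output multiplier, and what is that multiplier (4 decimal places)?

Form M = I − A:
  [  0.94   -0.15   -0.13   -0.06]
  [ -0.13    0.98   -0.03   -0.02]
  [ -0.15   -0.04    0.82   -0.02]
  [ -0.09   -0.05   -0.16    0.91]
Leontief inverse L = M⁻¹:
  [  1.1297    0.1854    0.2021    0.0830]
  [  0.1598    1.0495    0.0706    0.0352]
  [  0.2183    0.0873    1.2659    0.0441]
  [  0.1589    0.0914    0.2464    1.1168]
Total output x = L · d:
  x_0 = 1.1297·32 + 0.1854·23 + 0.2021·45 + 0.0830·19 = 51.0832
  x_1 = 0.1598·32 + 1.0495·23 + 0.0706·45 + 0.0352·19 = 33.0967
  x_2 = 0.2183·32 + 0.0873·23 + 1.2659·45 + 0.0441·19 = 66.8003
  x_3 = 0.1589·32 + 0.0914·23 + 0.2464·45 + 1.1168·19 = 39.4949
Output multipliers (column sums of L):
  Healthcare: 1.6666
  Transport: 1.4136
  Finance: 1.7850
  Mining: 1.2791

Finance (1.7850)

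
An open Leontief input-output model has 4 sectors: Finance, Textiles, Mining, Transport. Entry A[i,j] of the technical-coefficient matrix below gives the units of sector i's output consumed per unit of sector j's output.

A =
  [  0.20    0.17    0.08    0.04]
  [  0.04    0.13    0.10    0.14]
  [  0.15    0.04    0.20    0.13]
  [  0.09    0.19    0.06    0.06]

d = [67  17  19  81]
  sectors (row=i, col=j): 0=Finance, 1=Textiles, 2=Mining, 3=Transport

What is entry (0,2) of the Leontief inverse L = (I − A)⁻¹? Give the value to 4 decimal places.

Form M = I − A:
  [  0.80   -0.17   -0.08   -0.04]
  [ -0.04    0.87   -0.10   -0.14]
  [ -0.15   -0.04    0.80   -0.13]
  [ -0.09   -0.19   -0.06    0.94]
Leontief inverse L = M⁻¹:
  [  1.3116    0.2914    0.1769    0.1237]
  [  0.1193    1.2276    0.1814    0.2130]
  [  0.2791    0.1626    1.3146    0.2179]
  [  0.1675    0.2864    0.1375    1.1326]
Total output x = L · d:
  x_0 = 1.3116·67 + 0.2914·17 + 0.1769·19 + 0.1237·81 = 106.2139
  x_1 = 0.1193·67 + 1.2276·17 + 0.1814·19 + 0.2130·81 = 49.5638
  x_2 = 0.2791·67 + 0.1626·17 + 1.3146·19 + 0.2179·81 = 64.0912
  x_3 = 0.1675·67 + 0.2864·17 + 0.1375·19 + 1.1326·81 = 110.4488

L[0,2] = 0.1769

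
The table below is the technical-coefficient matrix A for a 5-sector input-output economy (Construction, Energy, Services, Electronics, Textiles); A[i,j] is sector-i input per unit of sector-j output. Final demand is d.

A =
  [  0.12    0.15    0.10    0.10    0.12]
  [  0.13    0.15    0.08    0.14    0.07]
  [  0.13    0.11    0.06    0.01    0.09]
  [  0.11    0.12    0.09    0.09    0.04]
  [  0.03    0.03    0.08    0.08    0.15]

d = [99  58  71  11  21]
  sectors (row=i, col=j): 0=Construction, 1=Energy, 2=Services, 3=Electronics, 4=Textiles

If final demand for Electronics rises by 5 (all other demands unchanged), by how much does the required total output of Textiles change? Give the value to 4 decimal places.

0.6667

Form M = I − A:
  [  0.88   -0.15   -0.10   -0.10   -0.12]
  [ -0.13    0.85   -0.08   -0.14   -0.07]
  [ -0.13   -0.11    0.94   -0.01   -0.09]
  [ -0.11   -0.12   -0.09    0.91   -0.04]
  [ -0.03   -0.03   -0.08   -0.08    0.85]
Leontief inverse L = M⁻¹:
  [  1.2395    0.2804    0.1944    0.2015    0.2281]
  [  0.2513    1.2835    0.1737    0.2420    0.1710]
  [  0.2119    0.2005    1.1256    0.0814    0.1694]
  [  0.2080    0.2272    0.1636    1.1691    0.1204]
  [  0.0921    0.0955    0.1343    0.1333    1.2178]
Total output x = L · d:
  x_0 = 1.2395·99 + 0.2804·58 + 0.1944·71 + 0.2015·11 + 0.2281·21 = 159.7847
  x_1 = 0.2513·99 + 1.2835·58 + 0.1737·71 + 0.2420·11 + 0.1710·21 = 117.9120
  x_2 = 0.2119·99 + 0.2005·58 + 1.1256·71 + 0.0814·11 + 0.1694·21 = 116.9802
  x_3 = 0.2080·99 + 0.2272·58 + 0.1636·71 + 1.1691·11 + 0.1204·21 = 60.7730
  x_4 = 0.0921·99 + 0.0955·58 + 0.1343·71 + 0.1333·11 + 1.2178·21 = 51.2367
Δx_4 = L[4,3] · Δd_3 = 0.1333 · 5 = 0.6667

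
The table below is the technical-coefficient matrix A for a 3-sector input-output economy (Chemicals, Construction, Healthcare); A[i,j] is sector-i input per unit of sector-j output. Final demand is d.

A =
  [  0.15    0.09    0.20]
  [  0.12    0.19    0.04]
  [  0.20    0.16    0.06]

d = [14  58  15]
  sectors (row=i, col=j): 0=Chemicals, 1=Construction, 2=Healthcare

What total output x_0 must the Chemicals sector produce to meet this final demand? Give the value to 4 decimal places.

Form M = I − A:
  [  0.85   -0.09   -0.20]
  [ -0.12    0.81   -0.04]
  [ -0.20   -0.16    0.94]
Leontief inverse L = M⁻¹:
  [  1.2697    0.1961    0.2785]
  [  0.2031    1.2764    0.0975]
  [  0.3047    0.2590    1.1397]
Total output x = L · d:
  x_0 = 1.2697·14 + 0.1961·58 + 0.2785·15 = 33.3258
  x_1 = 0.2031·14 + 1.2764·58 + 0.0975·15 = 78.3388
  x_2 = 0.3047·14 + 0.2590·58 + 1.1397·15 = 36.3823

33.3258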